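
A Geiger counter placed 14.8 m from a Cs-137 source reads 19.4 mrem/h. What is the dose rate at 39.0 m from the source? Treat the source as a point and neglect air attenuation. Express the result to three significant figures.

2.79 mrem/h

Applying the 1/r² law, scaling from 14.8 m to 39.0 m:
(14.8/39.0)² = 0.1440, so 19.4 × 0.1440 = 2.794 mrem/h.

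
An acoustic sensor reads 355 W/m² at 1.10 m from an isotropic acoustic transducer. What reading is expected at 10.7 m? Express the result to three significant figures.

3.75 W/m²

Using I₁d₁² = I₂d₂², the rate at 10.7 m is
(1.10/10.7)² = 0.01057, so 355 × 0.01057 = 3.752 W/m².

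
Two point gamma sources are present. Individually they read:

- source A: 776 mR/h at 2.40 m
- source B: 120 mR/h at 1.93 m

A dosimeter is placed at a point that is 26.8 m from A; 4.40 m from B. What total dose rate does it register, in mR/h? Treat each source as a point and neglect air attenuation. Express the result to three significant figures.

29.3 mR/h

By superposition, sum each source's inverse-square contribution:
A: 776 × (2.40/26.8)² = 6.223 mR/h
B: 120 × (1.93/4.40)² = 23.09 mR/h
Total = 6.223 + 23.09 = 29.31 mR/h.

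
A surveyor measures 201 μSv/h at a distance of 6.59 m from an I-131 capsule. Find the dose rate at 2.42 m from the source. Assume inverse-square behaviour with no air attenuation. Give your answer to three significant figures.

Intensity scales as (d₁/d₂)², so the rate at 2.42 m is
201 × (6.59/2.42)² = 201 × 7.415 = 1490 μSv/h.

1490 μSv/h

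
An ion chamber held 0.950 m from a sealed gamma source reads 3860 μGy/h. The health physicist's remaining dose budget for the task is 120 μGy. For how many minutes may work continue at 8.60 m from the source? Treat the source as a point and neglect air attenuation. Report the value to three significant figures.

153 min

Using I₁d₁² = I₂d₂², rate at 8.60 m:
(0.950/8.60)² = 0.01220, so 3860 × 0.01220 = 47.09 μGy/h.
Stay time = 120 μGy ÷ 47.09 μGy/h = 2.548 h = 152.9 min.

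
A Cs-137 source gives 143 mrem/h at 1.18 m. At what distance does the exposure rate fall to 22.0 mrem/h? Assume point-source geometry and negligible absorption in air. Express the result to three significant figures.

3.01 m

Applying the 1/r² law, d₂ = d₁·√(I₁/I₂).
I₁/I₂ = 143/22.0 = 6.500, so d₂ = 1.18 × √6.500 = 3.008 m.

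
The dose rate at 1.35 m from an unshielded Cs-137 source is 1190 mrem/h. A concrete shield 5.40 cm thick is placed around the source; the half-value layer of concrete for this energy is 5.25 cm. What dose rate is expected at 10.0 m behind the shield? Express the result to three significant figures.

Distance alone: (1.35/10.0)² = 0.01823, so 1190 × 0.01823 = 21.69 mrem/h.
Shield: 5.40/5.25 = 1.029 half-value layers → attenuation 2^(−1.029) = 0.4900.
Combined: 21.69 × 0.4900 = 10.63 mrem/h.

10.6 mrem/h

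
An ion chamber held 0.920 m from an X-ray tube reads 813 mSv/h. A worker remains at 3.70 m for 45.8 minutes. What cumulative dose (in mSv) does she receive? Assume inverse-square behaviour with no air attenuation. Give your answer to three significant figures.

Intensity scales as (d₁/d₂)², so rate at 3.70 m:
813 × (0.920/3.70)² = 813 × 0.06183 = 50.27 mSv/h.
Dose = rate × time = 50.27 mSv/h × 0.7633 h = 38.37 mSv.

38.4 mSv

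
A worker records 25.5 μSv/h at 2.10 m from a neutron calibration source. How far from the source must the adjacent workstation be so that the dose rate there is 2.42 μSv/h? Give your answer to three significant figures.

Since intensity falls as 1/r², d₂ = d₁·√(I₁/I₂).
I₁/I₂ = 25.5/2.42 = 10.54, so d₂ = 2.10 × √10.54 = 6.818 m.

6.82 m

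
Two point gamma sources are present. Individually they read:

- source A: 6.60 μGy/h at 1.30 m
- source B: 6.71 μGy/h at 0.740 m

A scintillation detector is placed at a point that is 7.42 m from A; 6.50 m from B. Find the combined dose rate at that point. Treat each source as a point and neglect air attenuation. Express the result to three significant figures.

Each source contributes Iᵢ·(dᵢ/rᵢ)²; contributions add.
A: 6.60 × (1.30/7.42)² = 0.2026 μGy/h
B: 6.71 × (0.740/6.50)² = 0.08697 μGy/h
Total = 0.2026 + 0.08697 = 0.2896 μGy/h.

0.290 μGy/h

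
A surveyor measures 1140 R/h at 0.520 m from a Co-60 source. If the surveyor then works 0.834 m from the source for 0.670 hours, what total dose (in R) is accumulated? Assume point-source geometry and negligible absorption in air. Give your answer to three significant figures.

Using I₁d₁² = I₂d₂², rate at 0.834 m:
(0.520/0.834)² = 0.3888, so 1140 × 0.3888 = 443.2 R/h.
Dose = rate × time = 443.2 R/h × 0.6700 h = 296.9 R.

297 R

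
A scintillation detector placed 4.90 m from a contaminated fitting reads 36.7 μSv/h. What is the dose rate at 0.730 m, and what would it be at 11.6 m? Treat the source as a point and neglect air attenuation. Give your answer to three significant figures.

Since intensity falls as 1/r²,
At 0.730 m: (4.90/0.730)² = 45.06, so 36.7 × 45.06 = 1654 μSv/h
At 11.6 m: 1654 × (0.730/11.6)² = 1654 × 0.003960 = 6.550 μSv/h.

1650 μSv/h; 6.55 μSv/h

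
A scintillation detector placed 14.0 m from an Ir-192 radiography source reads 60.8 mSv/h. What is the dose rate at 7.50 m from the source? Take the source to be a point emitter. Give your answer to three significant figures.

Intensity scales as (d₁/d₂)², so scaling from 14.0 m to 7.50 m:
(14.0/7.50)² = 3.484, so 60.8 × 3.484 = 211.8 mSv/h.

212 mSv/h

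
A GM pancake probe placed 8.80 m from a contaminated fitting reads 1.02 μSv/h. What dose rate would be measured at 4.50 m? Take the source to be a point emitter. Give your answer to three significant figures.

3.90 μSv/h

By the inverse-square law, scaling from 8.80 m to 4.50 m:
(8.80/4.50)² = 3.824, so 1.02 × 3.824 = 3.900 μSv/h.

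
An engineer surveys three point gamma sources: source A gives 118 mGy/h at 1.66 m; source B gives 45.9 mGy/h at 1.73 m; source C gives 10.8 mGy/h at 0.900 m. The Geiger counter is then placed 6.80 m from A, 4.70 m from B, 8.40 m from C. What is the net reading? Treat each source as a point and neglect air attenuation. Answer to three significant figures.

By superposition, sum each source's inverse-square contribution:
A: 118 × (1.66/6.80)² = 7.032 mGy/h
B: 45.9 × (1.73/4.70)² = 6.219 mGy/h
C: 10.8 × (0.900/8.40)² = 0.1240 mGy/h
Total = 7.032 + 6.219 + 0.1240 = 13.38 mGy/h.

13.4 mGy/h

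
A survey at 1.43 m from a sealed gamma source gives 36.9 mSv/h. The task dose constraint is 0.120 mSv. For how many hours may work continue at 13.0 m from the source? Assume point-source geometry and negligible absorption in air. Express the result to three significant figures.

Since intensity falls as 1/r², rate at 13.0 m:
(1.43/13.0)² = 0.01210, so 36.9 × 0.01210 = 0.4465 mSv/h.
Stay time = 0.120 mSv ÷ 0.4465 mSv/h = 0.2688 h.

0.269 h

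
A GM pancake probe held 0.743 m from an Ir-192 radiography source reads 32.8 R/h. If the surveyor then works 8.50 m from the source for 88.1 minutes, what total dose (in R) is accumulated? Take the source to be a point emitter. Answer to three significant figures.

Intensity scales as (d₁/d₂)², so rate at 8.50 m:
(0.743/8.50)² = 0.007641, so 32.8 × 0.007641 = 0.2506 R/h.
Dose = rate × time = 0.2506 R/h × 1.468 h = 0.3679 R.

0.368 R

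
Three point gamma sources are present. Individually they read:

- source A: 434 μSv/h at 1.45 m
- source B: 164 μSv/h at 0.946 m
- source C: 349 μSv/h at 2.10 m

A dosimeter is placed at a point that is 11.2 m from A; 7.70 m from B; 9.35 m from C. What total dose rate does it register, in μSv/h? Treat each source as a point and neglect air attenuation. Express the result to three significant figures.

By superposition, sum each source's inverse-square contribution:
A: 434 × (1.45/11.2)² = 7.274 μSv/h
B: 164 × (0.946/7.70)² = 2.475 μSv/h
C: 349 × (2.10/9.35)² = 17.61 μSv/h
Total = 7.274 + 2.475 + 17.61 = 27.36 μSv/h.

27.4 μSv/h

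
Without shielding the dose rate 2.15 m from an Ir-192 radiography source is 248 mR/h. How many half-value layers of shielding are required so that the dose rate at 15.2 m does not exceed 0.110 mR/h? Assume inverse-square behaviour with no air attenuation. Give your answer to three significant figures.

5.50 half-value layers

At 15.2 m, distance alone gives (2.15/15.2)² = 0.02001, so 248 × 0.02001 = 4.962 mR/h.
Further attenuation needed: 4.962/0.110 = 45.11.
n = log₂(45.11) = 5.495 half-value layers.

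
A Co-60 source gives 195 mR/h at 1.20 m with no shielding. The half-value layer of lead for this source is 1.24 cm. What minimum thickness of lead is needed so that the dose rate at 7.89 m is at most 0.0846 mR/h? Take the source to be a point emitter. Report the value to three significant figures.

At 7.89 m, distance alone gives 195 × (1.20/7.89)² = 195 × 0.02313 = 4.510 mR/h.
Further attenuation needed: 4.510/0.0846 = 53.31.
n = log₂(53.31) = 5.736 half-value layers.
Thickness = 5.736 × 1.24 cm = 7.113 cm.

7.11 cm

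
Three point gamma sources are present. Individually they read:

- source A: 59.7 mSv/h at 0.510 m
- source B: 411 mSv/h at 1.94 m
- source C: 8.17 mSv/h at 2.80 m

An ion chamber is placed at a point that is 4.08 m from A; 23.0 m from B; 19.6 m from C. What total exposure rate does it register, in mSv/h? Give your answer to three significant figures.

4.02 mSv/h

Each source contributes Iᵢ·(dᵢ/rᵢ)²; contributions add.
A: 59.7 × (0.510/4.08)² = 0.9328 mSv/h
B: 411 × (1.94/23.0)² = 2.924 mSv/h
C: 8.17 × (2.80/19.6)² = 0.1667 mSv/h
Total = 0.9328 + 2.924 + 0.1667 = 4.024 mSv/h.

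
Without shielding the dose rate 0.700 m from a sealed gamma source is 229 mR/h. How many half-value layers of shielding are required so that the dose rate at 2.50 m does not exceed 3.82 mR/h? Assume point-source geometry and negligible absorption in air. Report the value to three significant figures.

At 2.50 m, distance alone gives (0.700/2.50)² = 0.07840, so 229 × 0.07840 = 17.95 mR/h.
Further attenuation needed: 17.95/3.82 = 4.699.
n = log₂(4.699) = 2.232 half-value layers.

2.23 half-value layers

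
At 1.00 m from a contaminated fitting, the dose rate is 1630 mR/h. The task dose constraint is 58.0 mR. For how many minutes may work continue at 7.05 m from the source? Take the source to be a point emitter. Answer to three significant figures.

Using I₁d₁² = I₂d₂², rate at 7.05 m:
(1.00/7.05)² = 0.02012, so 1630 × 0.02012 = 32.80 mR/h.
Stay time = 58.0 mR ÷ 32.80 mR/h = 1.768 h = 106.1 min.

106 min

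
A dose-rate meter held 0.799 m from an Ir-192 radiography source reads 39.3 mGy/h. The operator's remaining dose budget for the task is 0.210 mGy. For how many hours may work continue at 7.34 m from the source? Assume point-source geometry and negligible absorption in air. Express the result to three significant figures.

0.451 h

By the inverse-square law, rate at 7.34 m:
39.3 × (0.799/7.34)² = 39.3 × 0.01185 = 0.4657 mGy/h.
Stay time = 0.210 mGy ÷ 0.4657 mGy/h = 0.4509 h.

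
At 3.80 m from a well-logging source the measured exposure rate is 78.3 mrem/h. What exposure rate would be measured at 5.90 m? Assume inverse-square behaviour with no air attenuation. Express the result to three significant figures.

32.5 mrem/h

Intensity scales as (d₁/d₂)², so scaling from 3.80 m to 5.90 m:
(3.80/5.90)² = 0.4148, so 78.3 × 0.4148 = 32.48 mrem/h.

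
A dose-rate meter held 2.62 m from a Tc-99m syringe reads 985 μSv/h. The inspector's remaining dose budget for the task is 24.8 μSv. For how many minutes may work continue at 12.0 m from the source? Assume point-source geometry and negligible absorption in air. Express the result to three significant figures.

31.7 min

Intensity scales as (d₁/d₂)², so rate at 12.0 m:
(2.62/12.0)² = 0.04767, so 985 × 0.04767 = 46.95 μSv/h.
Stay time = 24.8 μSv ÷ 46.95 μSv/h = 0.5282 h = 31.69 min.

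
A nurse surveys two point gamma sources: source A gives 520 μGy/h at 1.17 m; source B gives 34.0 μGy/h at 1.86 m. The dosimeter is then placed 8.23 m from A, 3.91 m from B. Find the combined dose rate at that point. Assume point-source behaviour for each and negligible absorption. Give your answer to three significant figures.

18.2 μGy/h

By superposition, sum each source's inverse-square contribution:
A: 520 × (1.17/8.23)² = 10.51 μGy/h
B: 34.0 × (1.86/3.91)² = 7.694 μGy/h
Total = 10.51 + 7.694 = 18.20 μGy/h.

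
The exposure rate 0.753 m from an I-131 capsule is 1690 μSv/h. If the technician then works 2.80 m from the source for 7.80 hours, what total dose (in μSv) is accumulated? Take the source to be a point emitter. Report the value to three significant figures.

953 μSv

Intensity scales as (d₁/d₂)², so rate at 2.80 m:
1690 × (0.753/2.80)² = 1690 × 0.07232 = 122.2 μSv/h.
Dose = rate × time = 122.2 μSv/h × 7.800 h = 953.2 μSv.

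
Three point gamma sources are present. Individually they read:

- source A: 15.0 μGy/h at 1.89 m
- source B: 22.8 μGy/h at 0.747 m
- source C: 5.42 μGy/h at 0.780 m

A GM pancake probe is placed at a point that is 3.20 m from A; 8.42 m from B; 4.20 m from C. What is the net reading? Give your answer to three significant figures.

By superposition, sum each source's inverse-square contribution:
A: 15.0 × (1.89/3.20)² = 5.233 μGy/h
B: 22.8 × (0.747/8.42)² = 0.1795 μGy/h
C: 5.42 × (0.780/4.20)² = 0.1869 μGy/h
Total = 5.233 + 0.1795 + 0.1869 = 5.599 μGy/h.

5.60 μGy/h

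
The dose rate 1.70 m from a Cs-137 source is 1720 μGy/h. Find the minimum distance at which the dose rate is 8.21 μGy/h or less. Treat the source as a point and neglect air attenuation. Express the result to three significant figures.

24.6 m

Using I₁d₁² = I₂d₂², d₂ = d₁·√(I₁/I₂).
I₁/I₂ = 1720/8.21 = 209.5, so d₂ = 1.70 × √209.5 = 24.61 m.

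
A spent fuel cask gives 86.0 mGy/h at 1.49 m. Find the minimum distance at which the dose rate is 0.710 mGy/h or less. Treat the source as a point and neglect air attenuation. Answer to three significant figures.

16.4 m

Applying the 1/r² law, d₂ = d₁·√(I₁/I₂).
I₁/I₂ = 86.0/0.710 = 121.1, so d₂ = 1.49 × √121.1 = 16.40 m.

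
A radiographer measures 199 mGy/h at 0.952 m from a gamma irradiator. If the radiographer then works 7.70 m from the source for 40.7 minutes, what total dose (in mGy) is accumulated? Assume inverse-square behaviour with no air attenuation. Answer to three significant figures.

2.06 mGy

Since intensity falls as 1/r², rate at 7.70 m:
199 × (0.952/7.70)² = 199 × 0.01529 = 3.043 mGy/h.
Dose = rate × time = 3.043 mGy/h × 0.6783 h = 2.064 mGy.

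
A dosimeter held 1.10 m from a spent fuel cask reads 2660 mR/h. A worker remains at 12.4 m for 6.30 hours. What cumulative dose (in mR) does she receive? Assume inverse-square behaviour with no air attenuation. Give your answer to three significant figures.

Intensity scales as (d₁/d₂)², so rate at 12.4 m:
(1.10/12.4)² = 0.007869, so 2660 × 0.007869 = 20.93 mR/h.
Dose = rate × time = 20.93 mR/h × 6.300 h = 131.9 mR.

132 mR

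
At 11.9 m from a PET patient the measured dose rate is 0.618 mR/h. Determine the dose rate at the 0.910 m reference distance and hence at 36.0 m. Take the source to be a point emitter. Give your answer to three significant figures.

106 mR/h; 0.0675 mR/h

Intensity scales as (d₁/d₂)², so
At 0.910 m: 0.618 × (11.9/0.910)² = 0.618 × 171.0 = 105.7 mR/h
At 36.0 m: (0.910/36.0)² = 0.0006390, so 105.7 × 0.0006390 = 0.06754 mR/h.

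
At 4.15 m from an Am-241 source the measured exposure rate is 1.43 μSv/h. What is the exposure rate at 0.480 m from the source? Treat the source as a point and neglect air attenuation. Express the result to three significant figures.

Applying the 1/r² law, scaling from 4.15 m to 0.480 m:
1.43 × (4.15/0.480)² = 1.43 × 74.75 = 106.9 μSv/h.

107 μSv/h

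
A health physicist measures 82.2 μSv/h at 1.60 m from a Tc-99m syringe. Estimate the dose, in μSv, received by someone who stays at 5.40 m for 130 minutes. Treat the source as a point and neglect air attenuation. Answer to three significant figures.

Applying the 1/r² law, rate at 5.40 m:
(1.60/5.40)² = 0.08779, so 82.2 × 0.08779 = 7.216 μSv/h.
Dose = rate × time = 7.216 μSv/h × 2.167 h = 15.64 μSv.

15.6 μSv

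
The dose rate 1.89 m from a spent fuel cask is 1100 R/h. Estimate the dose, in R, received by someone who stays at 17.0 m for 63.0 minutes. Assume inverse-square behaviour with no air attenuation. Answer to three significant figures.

14.3 R

Since intensity falls as 1/r², rate at 17.0 m:
(1.89/17.0)² = 0.01236, so 1100 × 0.01236 = 13.60 R/h.
Dose = rate × time = 13.60 R/h × 1.050 h = 14.28 R.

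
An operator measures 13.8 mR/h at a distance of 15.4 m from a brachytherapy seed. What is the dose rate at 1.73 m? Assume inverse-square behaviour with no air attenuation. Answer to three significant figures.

Using I₁d₁² = I₂d₂², the rate at 1.73 m is
(15.4/1.73)² = 79.24, so 13.8 × 79.24 = 1094 mR/h.

1090 mR/h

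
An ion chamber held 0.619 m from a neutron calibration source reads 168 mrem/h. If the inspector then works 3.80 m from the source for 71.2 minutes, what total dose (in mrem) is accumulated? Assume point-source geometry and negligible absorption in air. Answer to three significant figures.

5.29 mrem

Applying the 1/r² law, rate at 3.80 m:
168 × (0.619/3.80)² = 168 × 0.02653 = 4.457 mrem/h.
Dose = rate × time = 4.457 mrem/h × 1.187 h = 5.290 mrem.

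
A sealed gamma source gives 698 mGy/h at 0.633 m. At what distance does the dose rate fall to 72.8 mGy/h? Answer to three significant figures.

Using I₁d₁² = I₂d₂², d₂ = d₁·√(I₁/I₂).
I₁/I₂ = 698/72.8 = 9.588, so d₂ = 0.633 × √9.588 = 1.960 m.

1.96 m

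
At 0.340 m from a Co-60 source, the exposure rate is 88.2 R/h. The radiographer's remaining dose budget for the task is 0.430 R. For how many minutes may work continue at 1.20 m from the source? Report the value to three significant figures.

3.64 min

Using I₁d₁² = I₂d₂², rate at 1.20 m:
(0.340/1.20)² = 0.08028, so 88.2 × 0.08028 = 7.081 R/h.
Stay time = 0.430 R ÷ 7.081 R/h = 0.06073 h = 3.644 min.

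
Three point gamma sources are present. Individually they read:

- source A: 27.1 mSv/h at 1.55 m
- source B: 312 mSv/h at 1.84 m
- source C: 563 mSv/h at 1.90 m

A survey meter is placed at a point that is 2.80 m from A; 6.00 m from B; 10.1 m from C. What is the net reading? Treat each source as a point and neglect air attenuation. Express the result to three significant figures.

Each source contributes Iᵢ·(dᵢ/rᵢ)²; contributions add.
A: 27.1 × (1.55/2.80)² = 8.305 mSv/h
B: 312 × (1.84/6.00)² = 29.34 mSv/h
C: 563 × (1.90/10.1)² = 19.92 mSv/h
Total = 8.305 + 29.34 + 19.92 = 57.56 mSv/h.

57.6 mSv/h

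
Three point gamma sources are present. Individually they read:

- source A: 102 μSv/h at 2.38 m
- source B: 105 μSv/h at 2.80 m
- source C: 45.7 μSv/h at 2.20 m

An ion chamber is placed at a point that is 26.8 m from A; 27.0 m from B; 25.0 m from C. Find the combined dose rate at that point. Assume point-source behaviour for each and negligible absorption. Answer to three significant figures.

2.29 μSv/h

Each source contributes Iᵢ·(dᵢ/rᵢ)²; contributions add.
A: 102 × (2.38/26.8)² = 0.8044 μSv/h
B: 105 × (2.80/27.0)² = 1.129 μSv/h
C: 45.7 × (2.20/25.0)² = 0.3539 μSv/h
Total = 0.8044 + 1.129 + 0.3539 = 2.287 μSv/h.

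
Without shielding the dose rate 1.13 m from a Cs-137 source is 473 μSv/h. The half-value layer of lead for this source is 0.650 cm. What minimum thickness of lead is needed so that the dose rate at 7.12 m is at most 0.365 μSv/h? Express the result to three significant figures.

3.27 cm

At 7.12 m, distance alone gives (1.13/7.12)² = 0.02519, so 473 × 0.02519 = 11.91 μSv/h.
Further attenuation needed: 11.91/0.365 = 32.63.
n = log₂(32.63) = 5.028 half-value layers.
Thickness = 5.028 × 0.650 cm = 3.268 cm.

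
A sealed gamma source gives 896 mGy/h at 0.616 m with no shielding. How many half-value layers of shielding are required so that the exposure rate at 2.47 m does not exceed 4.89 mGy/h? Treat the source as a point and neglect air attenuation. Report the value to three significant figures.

At 2.47 m, distance alone gives 896 × (0.616/2.47)² = 896 × 0.06220 = 55.73 mGy/h.
Further attenuation needed: 55.73/4.89 = 11.40.
n = log₂(11.40) = 3.511 half-value layers.

3.51 half-value layers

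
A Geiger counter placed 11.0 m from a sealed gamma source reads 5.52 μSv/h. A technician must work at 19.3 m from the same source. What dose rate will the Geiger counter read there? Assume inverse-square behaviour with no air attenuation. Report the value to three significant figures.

1.79 μSv/h

Applying the 1/r² law, scaling from 11.0 m to 19.3 m:
(11.0/19.3)² = 0.3248, so 5.52 × 0.3248 = 1.793 μSv/h.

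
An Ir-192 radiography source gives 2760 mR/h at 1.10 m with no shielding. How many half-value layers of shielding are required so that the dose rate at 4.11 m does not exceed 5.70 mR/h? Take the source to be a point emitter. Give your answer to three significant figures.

5.12 half-value layers

At 4.11 m, distance alone gives (1.10/4.11)² = 0.07163, so 2760 × 0.07163 = 197.7 mR/h.
Further attenuation needed: 197.7/5.70 = 34.68.
n = log₂(34.68) = 5.116 half-value layers.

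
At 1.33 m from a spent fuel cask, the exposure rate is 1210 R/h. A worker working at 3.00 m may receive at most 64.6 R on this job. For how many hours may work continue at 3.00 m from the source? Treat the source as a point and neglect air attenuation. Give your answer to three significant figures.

Applying the 1/r² law, rate at 3.00 m:
(1.33/3.00)² = 0.1965, so 1210 × 0.1965 = 237.8 R/h.
Stay time = 64.6 R ÷ 237.8 R/h = 0.2717 h.

0.272 h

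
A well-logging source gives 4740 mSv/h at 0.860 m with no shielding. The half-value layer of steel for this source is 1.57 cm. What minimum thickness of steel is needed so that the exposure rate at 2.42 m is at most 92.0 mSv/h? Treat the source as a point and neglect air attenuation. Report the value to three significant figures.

4.24 cm

At 2.42 m, distance alone gives (0.860/2.42)² = 0.1263, so 4740 × 0.1263 = 598.7 mSv/h.
Further attenuation needed: 598.7/92.0 = 6.508.
n = log₂(6.508) = 2.702 half-value layers.
Thickness = 2.702 × 1.57 cm = 4.242 cm.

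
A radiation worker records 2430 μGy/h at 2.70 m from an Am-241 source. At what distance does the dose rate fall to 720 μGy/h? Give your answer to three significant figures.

4.96 m

By the inverse-square law, d₂ = d₁·√(I₁/I₂).
I₁/I₂ = 2430/720 = 3.375, so d₂ = 2.70 × √3.375 = 4.960 m.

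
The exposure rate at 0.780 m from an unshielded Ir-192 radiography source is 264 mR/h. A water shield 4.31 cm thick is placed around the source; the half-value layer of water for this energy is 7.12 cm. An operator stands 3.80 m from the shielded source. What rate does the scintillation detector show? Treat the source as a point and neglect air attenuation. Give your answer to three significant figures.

7.31 mR/h

Distance alone: 264 × (0.780/3.80)² = 264 × 0.04213 = 11.12 mR/h.
Shield: 4.31/7.12 = 0.6053 half-value layers → attenuation 2^(−0.6053) = 0.6573.
Combined: 11.12 × 0.6573 = 7.309 mR/h.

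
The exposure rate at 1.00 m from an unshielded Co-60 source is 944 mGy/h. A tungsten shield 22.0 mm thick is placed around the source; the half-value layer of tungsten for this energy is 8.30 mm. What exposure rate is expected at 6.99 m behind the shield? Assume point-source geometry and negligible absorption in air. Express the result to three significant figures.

Distance alone: 944 × (1.00/6.99)² = 944 × 0.02047 = 19.32 mGy/h.
Shield: 22.0/8.30 = 2.651 half-value layers → attenuation 2^(−2.651) = 0.1592.
Combined: 19.32 × 0.1592 = 3.076 mGy/h.

3.08 mGy/h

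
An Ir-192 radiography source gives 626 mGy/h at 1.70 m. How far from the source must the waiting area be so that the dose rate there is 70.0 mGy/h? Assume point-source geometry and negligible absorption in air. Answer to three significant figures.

By the inverse-square law, d₂ = d₁·√(I₁/I₂).
I₁/I₂ = 626/70.0 = 8.943, so d₂ = 1.70 × √8.943 = 5.084 m.

5.08 m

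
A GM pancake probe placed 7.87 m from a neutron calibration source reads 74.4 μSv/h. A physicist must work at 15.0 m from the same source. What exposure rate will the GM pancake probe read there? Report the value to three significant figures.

20.5 μSv/h

By the inverse-square law, scaling from 7.87 m to 15.0 m:
74.4 × (7.87/15.0)² = 74.4 × 0.2753 = 20.48 μSv/h.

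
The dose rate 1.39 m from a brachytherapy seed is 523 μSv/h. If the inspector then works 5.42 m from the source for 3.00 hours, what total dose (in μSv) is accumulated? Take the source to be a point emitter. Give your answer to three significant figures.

103 μSv

Using I₁d₁² = I₂d₂², rate at 5.42 m:
(1.39/5.42)² = 0.06577, so 523 × 0.06577 = 34.40 μSv/h.
Dose = rate × time = 34.40 μSv/h × 3.000 h = 103.2 μSv.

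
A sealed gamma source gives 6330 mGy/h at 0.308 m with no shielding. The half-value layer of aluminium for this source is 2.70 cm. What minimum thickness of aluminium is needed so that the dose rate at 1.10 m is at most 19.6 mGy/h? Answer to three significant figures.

12.6 cm

At 1.10 m, distance alone gives 6330 × (0.308/1.10)² = 6330 × 0.07840 = 496.3 mGy/h.
Further attenuation needed: 496.3/19.6 = 25.32.
n = log₂(25.32) = 4.662 half-value layers.
Thickness = 4.662 × 2.70 cm = 12.59 cm.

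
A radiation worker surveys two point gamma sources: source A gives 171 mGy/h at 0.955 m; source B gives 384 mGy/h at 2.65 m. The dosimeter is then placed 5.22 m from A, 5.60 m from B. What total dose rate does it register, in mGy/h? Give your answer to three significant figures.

By superposition, sum each source's inverse-square contribution:
A: 171 × (0.955/5.22)² = 5.724 mGy/h
B: 384 × (2.65/5.60)² = 85.99 mGy/h
Total = 5.724 + 85.99 = 91.71 mGy/h.

91.7 mGy/h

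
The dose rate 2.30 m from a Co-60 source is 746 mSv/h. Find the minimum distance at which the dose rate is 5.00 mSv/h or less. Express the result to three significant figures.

28.1 m

Since intensity falls as 1/r², d₂ = d₁·√(I₁/I₂).
I₁/I₂ = 746/5.00 = 149.2, so d₂ = 2.30 × √149.2 = 28.09 m.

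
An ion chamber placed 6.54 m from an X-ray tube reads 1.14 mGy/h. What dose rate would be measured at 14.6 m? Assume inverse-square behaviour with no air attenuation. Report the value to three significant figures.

0.229 mGy/h

By the inverse-square law, scaling from 6.54 m to 14.6 m:
1.14 × (6.54/14.6)² = 1.14 × 0.2007 = 0.2288 mGy/h.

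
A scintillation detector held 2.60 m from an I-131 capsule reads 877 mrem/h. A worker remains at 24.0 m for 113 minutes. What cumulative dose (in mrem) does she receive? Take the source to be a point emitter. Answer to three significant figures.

Applying the 1/r² law, rate at 24.0 m:
877 × (2.60/24.0)² = 877 × 0.01174 = 10.30 mrem/h.
Dose = rate × time = 10.30 mrem/h × 1.883 h = 19.39 mrem.

19.4 mrem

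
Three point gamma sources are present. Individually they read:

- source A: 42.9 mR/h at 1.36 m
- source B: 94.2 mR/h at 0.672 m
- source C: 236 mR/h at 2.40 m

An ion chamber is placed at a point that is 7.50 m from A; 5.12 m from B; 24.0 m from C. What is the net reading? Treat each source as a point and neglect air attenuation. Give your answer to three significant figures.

5.39 mR/h

By superposition, sum each source's inverse-square contribution:
A: 42.9 × (1.36/7.50)² = 1.411 mR/h
B: 94.2 × (0.672/5.12)² = 1.623 mR/h
C: 236 × (2.40/24.0)² = 2.360 mR/h
Total = 1.411 + 1.623 + 2.360 = 5.394 mR/h.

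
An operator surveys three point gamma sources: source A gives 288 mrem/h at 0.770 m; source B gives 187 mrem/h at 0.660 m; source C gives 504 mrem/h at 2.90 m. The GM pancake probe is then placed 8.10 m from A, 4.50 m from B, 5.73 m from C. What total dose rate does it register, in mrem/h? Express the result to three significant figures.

136 mrem/h

Each source contributes Iᵢ·(dᵢ/rᵢ)²; contributions add.
A: 288 × (0.770/8.10)² = 2.603 mrem/h
B: 187 × (0.660/4.50)² = 4.023 mrem/h
C: 504 × (2.90/5.73)² = 129.1 mrem/h
Total = 2.603 + 4.023 + 129.1 = 135.7 mrem/h.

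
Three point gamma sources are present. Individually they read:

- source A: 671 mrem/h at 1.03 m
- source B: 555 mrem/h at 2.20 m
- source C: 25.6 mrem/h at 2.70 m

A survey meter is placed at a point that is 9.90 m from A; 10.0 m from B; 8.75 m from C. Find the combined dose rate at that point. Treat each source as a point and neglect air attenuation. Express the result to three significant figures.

Each source contributes Iᵢ·(dᵢ/rᵢ)²; contributions add.
A: 671 × (1.03/9.90)² = 7.263 mrem/h
B: 555 × (2.20/10.0)² = 26.86 mrem/h
C: 25.6 × (2.70/8.75)² = 2.438 mrem/h
Total = 7.263 + 26.86 + 2.438 = 36.56 mrem/h.

36.6 mrem/h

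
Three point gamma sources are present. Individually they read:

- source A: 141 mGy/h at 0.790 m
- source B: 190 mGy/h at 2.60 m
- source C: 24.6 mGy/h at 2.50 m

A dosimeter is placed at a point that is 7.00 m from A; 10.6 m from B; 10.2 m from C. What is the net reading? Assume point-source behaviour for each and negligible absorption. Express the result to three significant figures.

By superposition, sum each source's inverse-square contribution:
A: 141 × (0.790/7.00)² = 1.796 mGy/h
B: 190 × (2.60/10.6)² = 11.43 mGy/h
C: 24.6 × (2.50/10.2)² = 1.478 mGy/h
Total = 1.796 + 11.43 + 1.478 = 14.70 mGy/h.

14.7 mGy/h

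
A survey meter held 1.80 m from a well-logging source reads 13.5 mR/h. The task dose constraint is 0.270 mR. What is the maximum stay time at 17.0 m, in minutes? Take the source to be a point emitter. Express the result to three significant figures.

Using I₁d₁² = I₂d₂², rate at 17.0 m:
(1.80/17.0)² = 0.01121, so 13.5 × 0.01121 = 0.1513 mR/h.
Stay time = 0.270 mR ÷ 0.1513 mR/h = 1.785 h = 107.1 min.

107 min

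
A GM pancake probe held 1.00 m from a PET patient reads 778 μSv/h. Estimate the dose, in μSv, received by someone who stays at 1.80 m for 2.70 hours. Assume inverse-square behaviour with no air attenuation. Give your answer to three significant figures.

Applying the 1/r² law, rate at 1.80 m:
778 × (1.00/1.80)² = 778 × 0.3086 = 240.1 μSv/h.
Dose = rate × time = 240.1 μSv/h × 2.700 h = 648.3 μSv.

648 μSv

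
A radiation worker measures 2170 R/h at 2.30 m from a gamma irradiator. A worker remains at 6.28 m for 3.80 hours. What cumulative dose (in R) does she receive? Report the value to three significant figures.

Intensity scales as (d₁/d₂)², so rate at 6.28 m:
(2.30/6.28)² = 0.1341, so 2170 × 0.1341 = 291.0 R/h.
Dose = rate × time = 291.0 R/h × 3.800 h = 1106 R.

1110 R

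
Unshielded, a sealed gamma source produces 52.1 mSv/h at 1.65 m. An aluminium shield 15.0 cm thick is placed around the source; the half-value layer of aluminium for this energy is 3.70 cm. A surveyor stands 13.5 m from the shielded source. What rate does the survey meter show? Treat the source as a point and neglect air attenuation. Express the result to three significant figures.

Distance alone: 52.1 × (1.65/13.5)² = 52.1 × 0.01494 = 0.7784 mSv/h.
Shield: 15.0/3.70 = 4.054 half-value layers → attenuation 2^(−4.054) = 0.06020.
Combined: 0.7784 × 0.06020 = 0.04686 mSv/h.

0.0469 mSv/h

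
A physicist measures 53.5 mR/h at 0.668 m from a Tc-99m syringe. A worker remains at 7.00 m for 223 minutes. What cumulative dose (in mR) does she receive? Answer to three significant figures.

Applying the 1/r² law, rate at 7.00 m:
53.5 × (0.668/7.00)² = 53.5 × 0.009107 = 0.4872 mR/h.
Dose = rate × time = 0.4872 mR/h × 3.717 h = 1.811 mR.

1.81 mR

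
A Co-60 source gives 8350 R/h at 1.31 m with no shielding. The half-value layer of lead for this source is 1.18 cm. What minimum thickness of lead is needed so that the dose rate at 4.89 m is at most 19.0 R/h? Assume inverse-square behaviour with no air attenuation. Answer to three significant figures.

At 4.89 m, distance alone gives 8350 × (1.31/4.89)² = 8350 × 0.07177 = 599.3 R/h.
Further attenuation needed: 599.3/19.0 = 31.54.
n = log₂(31.54) = 4.979 half-value layers.
Thickness = 4.979 × 1.18 cm = 5.875 cm.

5.88 cm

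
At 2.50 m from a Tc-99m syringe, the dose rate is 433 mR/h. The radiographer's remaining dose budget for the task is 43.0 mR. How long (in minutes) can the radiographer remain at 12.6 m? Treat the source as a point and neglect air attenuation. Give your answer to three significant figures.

151 min

Since intensity falls as 1/r², rate at 12.6 m:
433 × (2.50/12.6)² = 433 × 0.03937 = 17.05 mR/h.
Stay time = 43.0 mR ÷ 17.05 mR/h = 2.522 h = 151.3 min.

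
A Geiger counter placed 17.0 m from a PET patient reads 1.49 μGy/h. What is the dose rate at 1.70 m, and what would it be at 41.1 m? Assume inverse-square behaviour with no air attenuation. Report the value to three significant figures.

Intensity scales as (d₁/d₂)², so
At 1.70 m: (17.0/1.70)² = 100.0, so 1.49 × 100.0 = 149.0 μGy/h
At 41.1 m: 149.0 × (1.70/41.1)² = 149.0 × 0.001711 = 0.2549 μGy/h.

149 μGy/h; 0.255 μGy/h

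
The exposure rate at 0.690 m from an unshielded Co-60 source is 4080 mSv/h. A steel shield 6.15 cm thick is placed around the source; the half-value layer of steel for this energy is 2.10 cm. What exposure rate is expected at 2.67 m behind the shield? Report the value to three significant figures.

Distance alone: 4080 × (0.690/2.67)² = 4080 × 0.06678 = 272.5 mSv/h.
Shield: 6.15/2.10 = 2.929 half-value layers → attenuation 2^(−2.929) = 0.1313.
Combined: 272.5 × 0.1313 = 35.78 mSv/h.

35.8 mSv/h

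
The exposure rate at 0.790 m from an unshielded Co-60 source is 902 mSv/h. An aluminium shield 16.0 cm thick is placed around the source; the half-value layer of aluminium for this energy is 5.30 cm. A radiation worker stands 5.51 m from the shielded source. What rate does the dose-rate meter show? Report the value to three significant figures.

2.29 mSv/h

Distance alone: 902 × (0.790/5.51)² = 902 × 0.02056 = 18.55 mSv/h.
Shield: 16.0/5.30 = 3.019 half-value layers → attenuation 2^(−3.019) = 0.1234.
Combined: 18.55 × 0.1234 = 2.289 mSv/h.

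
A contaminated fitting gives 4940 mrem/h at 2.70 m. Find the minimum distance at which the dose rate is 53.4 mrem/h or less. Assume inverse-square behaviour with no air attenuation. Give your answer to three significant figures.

By the inverse-square law, d₂ = d₁·√(I₁/I₂).
I₁/I₂ = 4940/53.4 = 92.51, so d₂ = 2.70 × √92.51 = 25.97 m.

26.0 m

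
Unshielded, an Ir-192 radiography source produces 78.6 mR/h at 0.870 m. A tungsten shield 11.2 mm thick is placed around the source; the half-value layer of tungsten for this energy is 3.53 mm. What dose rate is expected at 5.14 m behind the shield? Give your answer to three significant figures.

0.250 mR/h

Distance alone: (0.870/5.14)² = 0.02865, so 78.6 × 0.02865 = 2.252 mR/h.
Shield: 11.2/3.53 = 3.173 half-value layers → attenuation 2^(−3.173) = 0.1109.
Combined: 2.252 × 0.1109 = 0.2497 mR/h.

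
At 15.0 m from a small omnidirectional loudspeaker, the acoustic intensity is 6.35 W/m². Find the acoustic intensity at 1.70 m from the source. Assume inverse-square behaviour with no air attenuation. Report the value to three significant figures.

494 W/m²

Since intensity falls as 1/r², the rate at 1.70 m is
6.35 × (15.0/1.70)² = 6.35 × 77.85 = 494.3 W/m².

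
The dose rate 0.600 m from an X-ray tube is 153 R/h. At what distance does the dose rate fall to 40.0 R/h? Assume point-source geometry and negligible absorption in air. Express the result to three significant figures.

1.17 m

Applying the 1/r² law, d₂ = d₁·√(I₁/I₂).
I₁/I₂ = 153/40.0 = 3.825, so d₂ = 0.600 × √3.825 = 1.173 m.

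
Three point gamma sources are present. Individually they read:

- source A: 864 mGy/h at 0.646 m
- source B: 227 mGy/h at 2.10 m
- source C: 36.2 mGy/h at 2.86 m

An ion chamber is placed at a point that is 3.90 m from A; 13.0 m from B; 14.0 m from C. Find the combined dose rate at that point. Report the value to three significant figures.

31.1 mGy/h

By superposition, sum each source's inverse-square contribution:
A: 864 × (0.646/3.90)² = 23.71 mGy/h
B: 227 × (2.10/13.0)² = 5.923 mGy/h
C: 36.2 × (2.86/14.0)² = 1.511 mGy/h
Total = 23.71 + 5.923 + 1.511 = 31.14 mGy/h.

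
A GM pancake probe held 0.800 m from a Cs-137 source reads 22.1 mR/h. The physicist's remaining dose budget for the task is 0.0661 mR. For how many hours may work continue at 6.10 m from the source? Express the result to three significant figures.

By the inverse-square law, rate at 6.10 m:
22.1 × (0.800/6.10)² = 22.1 × 0.01720 = 0.3801 mR/h.
Stay time = 0.0661 mR ÷ 0.3801 mR/h = 0.1739 h.

0.174 h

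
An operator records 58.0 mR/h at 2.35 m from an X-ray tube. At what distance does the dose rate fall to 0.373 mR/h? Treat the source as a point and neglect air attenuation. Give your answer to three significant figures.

By the inverse-square law, d₂ = d₁·√(I₁/I₂).
I₁/I₂ = 58.0/0.373 = 155.5, so d₂ = 2.35 × √155.5 = 29.30 m.

29.3 m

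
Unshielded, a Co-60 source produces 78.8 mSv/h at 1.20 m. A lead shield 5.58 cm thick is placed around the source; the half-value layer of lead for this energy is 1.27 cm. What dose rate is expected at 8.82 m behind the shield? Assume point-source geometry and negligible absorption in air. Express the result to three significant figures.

0.0694 mSv/h

Distance alone: 78.8 × (1.20/8.82)² = 78.8 × 0.01851 = 1.459 mSv/h.
Shield: 5.58/1.27 = 4.394 half-value layers → attenuation 2^(−4.394) = 0.04756.
Combined: 1.459 × 0.04756 = 0.06939 mSv/h.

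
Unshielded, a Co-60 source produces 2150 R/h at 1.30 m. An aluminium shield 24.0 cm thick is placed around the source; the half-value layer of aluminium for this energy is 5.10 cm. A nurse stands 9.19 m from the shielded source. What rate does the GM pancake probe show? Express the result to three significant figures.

Distance alone: (1.30/9.19)² = 0.02001, so 2150 × 0.02001 = 43.02 R/h.
Shield: 24.0/5.10 = 4.706 half-value layers → attenuation 2^(−4.706) = 0.03831.
Combined: 43.02 × 0.03831 = 1.648 R/h.

1.65 R/h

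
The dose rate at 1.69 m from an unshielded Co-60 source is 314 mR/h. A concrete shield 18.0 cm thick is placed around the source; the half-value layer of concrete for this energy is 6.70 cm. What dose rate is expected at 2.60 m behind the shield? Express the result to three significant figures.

Distance alone: (1.69/2.60)² = 0.4225, so 314 × 0.4225 = 132.7 mR/h.
Shield: 18.0/6.70 = 2.687 half-value layers → attenuation 2^(−2.687) = 0.1553.
Combined: 132.7 × 0.1553 = 20.61 mR/h.

20.6 mR/h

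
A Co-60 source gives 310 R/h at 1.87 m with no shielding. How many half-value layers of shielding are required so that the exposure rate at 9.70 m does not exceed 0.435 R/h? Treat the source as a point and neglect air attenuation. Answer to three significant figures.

At 9.70 m, distance alone gives (1.87/9.70)² = 0.03717, so 310 × 0.03717 = 11.52 R/h.
Further attenuation needed: 11.52/0.435 = 26.48.
n = log₂(26.48) = 4.727 half-value layers.

4.73 half-value layers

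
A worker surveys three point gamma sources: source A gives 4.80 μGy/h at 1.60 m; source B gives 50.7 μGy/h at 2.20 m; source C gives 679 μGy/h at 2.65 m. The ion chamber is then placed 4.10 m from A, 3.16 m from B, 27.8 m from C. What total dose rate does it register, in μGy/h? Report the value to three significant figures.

31.5 μGy/h

By superposition, sum each source's inverse-square contribution:
A: 4.80 × (1.60/4.10)² = 0.7310 μGy/h
B: 50.7 × (2.20/3.16)² = 24.57 μGy/h
C: 679 × (2.65/27.8)² = 6.170 μGy/h
Total = 0.7310 + 24.57 + 6.170 = 31.47 μGy/h.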